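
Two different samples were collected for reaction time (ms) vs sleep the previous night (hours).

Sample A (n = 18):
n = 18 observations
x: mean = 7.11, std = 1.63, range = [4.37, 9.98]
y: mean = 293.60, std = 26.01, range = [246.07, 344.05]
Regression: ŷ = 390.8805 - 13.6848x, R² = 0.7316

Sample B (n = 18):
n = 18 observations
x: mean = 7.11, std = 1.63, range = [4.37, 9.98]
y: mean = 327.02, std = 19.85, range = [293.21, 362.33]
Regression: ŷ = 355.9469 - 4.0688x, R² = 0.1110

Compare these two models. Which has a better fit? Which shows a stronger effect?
Model A has the better fit (R² = 0.7316 vs 0.1110). Model A shows the stronger effect (|β₁| = 13.6848 vs 4.0688).

Model Comparison:

Fit — compare R²:
- Model A: R² = 0.7316 → 73.16% of variance in reaction time explained
- Model B: R² = 0.1110 → 11.10% of variance in reaction time explained
- 0.7316 > 0.1110 → Model A has the better fit

Which has the larger per-hour effect? (|β₁|)
- Model A: β₁ = -13.6848 → predicted reaction time falls 13.6848 ms per additional hour of sleep
- Model B: β₁ = -4.0688 → predicted reaction time falls 4.0688 ms per additional hour of sleep
- |-13.6848| > |-4.0688| → Model A shows the stronger marginal effect

Note: A steeper slope doesn't make a better model if the scatter around the line is large.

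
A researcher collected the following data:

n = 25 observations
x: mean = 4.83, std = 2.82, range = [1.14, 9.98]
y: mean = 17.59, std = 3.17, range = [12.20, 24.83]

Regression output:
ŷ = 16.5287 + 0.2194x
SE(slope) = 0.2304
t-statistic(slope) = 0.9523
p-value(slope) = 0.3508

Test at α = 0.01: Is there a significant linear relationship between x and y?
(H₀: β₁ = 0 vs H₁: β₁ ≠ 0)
Since p-value = 0.3508 ≥ α = 0.01, fail to reject H₀ — the slope is not significantly different from 0.

Hypothesis test for the slope coefficient:

H₀: β₁ = 0 (no linear relationship)
H₁: β₁ ≠ 0 (linear relationship exists)

Test statistic: t = β̂₁ / SE(β̂₁) = 0.2194 / 0.2304 = 0.9523

With df = 23, the two-sided p-value for |t| = 0.9523 is 0.3508.

Decision rule: reject H₀ if p-value < α.
p-value = 0.3508 ≥ α = 0.01 → fail to reject H₀.

At α = 0.01 the data do not provide convincing evidence of a nonzero slope.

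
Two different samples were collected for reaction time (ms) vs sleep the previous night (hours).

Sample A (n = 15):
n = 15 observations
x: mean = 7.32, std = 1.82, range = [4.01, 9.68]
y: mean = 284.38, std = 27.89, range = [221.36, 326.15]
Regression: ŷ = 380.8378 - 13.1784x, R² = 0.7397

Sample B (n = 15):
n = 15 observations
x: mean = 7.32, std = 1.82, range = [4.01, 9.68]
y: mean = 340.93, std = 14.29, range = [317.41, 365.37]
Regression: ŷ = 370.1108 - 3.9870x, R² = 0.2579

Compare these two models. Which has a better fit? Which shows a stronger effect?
Model A has the better fit (R² = 0.7397 vs 0.2579). Model A shows the stronger effect (|β₁| = 13.1784 vs 3.9870).

Model Comparison:

Which explains more variance? (R²)
- Model A: R² = 0.7397 → 73.97% of variance in reaction time explained
- Model B: R² = 0.2579 → 25.79% of variance in reaction time explained
- 0.7397 > 0.2579 → Model A has the better fit

Which has the larger per-hour effect? (|β₁|)
- Model A: β₁ = -13.1784 → predicted reaction time falls 13.1784 ms per additional hour of sleep
- Model B: β₁ = -3.9870 → predicted reaction time falls 3.9870 ms per additional hour of sleep
- |-13.1784| > |-3.9870| → Model A shows the stronger marginal effect

Note: A steeper slope doesn't make a better model if the scatter around the line is large.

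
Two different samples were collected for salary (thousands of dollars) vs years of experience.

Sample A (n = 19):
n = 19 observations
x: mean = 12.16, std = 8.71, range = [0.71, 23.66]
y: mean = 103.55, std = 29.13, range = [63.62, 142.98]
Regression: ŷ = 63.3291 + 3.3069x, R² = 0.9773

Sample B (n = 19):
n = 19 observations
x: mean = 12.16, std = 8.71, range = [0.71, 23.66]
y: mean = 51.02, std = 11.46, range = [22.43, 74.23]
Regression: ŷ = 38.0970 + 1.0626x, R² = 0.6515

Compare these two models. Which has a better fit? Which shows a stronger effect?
Model A has the better fit (R² = 0.9773 vs 0.6515). Model A shows the stronger effect (|β₁| = 3.3069 vs 1.0626).

Model Comparison:

Goodness of fit (R²):
- Model A: R² = 0.9773 → 97.73% of variance in salary explained
- Model B: R² = 0.6515 → 65.15% of variance in salary explained
- 0.9773 > 0.6515 → Model A has the better fit

Which has the larger per-year effect? (|β₁|)
- Model A: β₁ = 3.3069 → predicted salary rises 3.3069 thousand dollars per additional year of experience
- Model B: β₁ = 1.0626 → predicted salary rises 1.0626 thousand dollars per additional year of experience
- |3.3069| > |1.0626| → Model A shows the stronger marginal effect

Note: R² measures how tightly points cluster around the line; β₁ measures how steep the line is — they answer different questions.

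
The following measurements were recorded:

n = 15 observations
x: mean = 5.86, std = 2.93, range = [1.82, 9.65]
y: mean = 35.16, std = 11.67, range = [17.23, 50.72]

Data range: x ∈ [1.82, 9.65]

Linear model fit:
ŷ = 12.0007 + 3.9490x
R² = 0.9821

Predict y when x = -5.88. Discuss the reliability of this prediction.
ŷ = -11.2194, but this is extrapolation (below the data range [1.82, 9.65]) and may be unreliable.

Prediction calculation:
ŷ = 12.0007 + 3.9490 × (-5.88)
ŷ = -11.2194

Reliability:
- Data range: x ∈ [1.82, 9.65]
- Prediction point: x = -5.88 is 7.70 units below the observed range → this is EXTRAPOLATION, not interpolation

Why that matters here:
- R² describes fit only over the sampled x values; it says nothing about behaviour beyond them
- There are no observations near this x to validate the fitted line there

A defensible statement: 'if the linear trend continued to x = -5.88, y would be about -11.2194' — the premise is untested.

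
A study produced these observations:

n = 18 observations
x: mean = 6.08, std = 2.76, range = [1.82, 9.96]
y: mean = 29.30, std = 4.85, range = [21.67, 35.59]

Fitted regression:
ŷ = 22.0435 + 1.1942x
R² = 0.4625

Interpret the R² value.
About 46.25% of the variability in y is accounted for by the regression on x (R² = 0.4625) — a moderate linear fit.

R² (coefficient of determination) measures the proportion of variance in y explained by the regression model.

Here R² = 0.4625:
- Explained: 46.25% of the variation in y
- Unexplained (residual): 100% − 46.25% = 53.75%
- Rule of thumb (below 0.3 weak; 0.3 to below 0.7 moderate; 0.7 and above strong) → moderate

Equivalently, for simple linear regression R² = r², so |r| = √0.4625 ≈ 0.6801.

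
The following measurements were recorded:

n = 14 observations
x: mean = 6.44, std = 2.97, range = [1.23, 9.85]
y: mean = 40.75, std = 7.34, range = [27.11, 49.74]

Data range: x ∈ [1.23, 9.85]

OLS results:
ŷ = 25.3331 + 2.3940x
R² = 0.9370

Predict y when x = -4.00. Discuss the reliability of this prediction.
ŷ = 15.7571 (extrapolation — x = -4.00 lies outside [1.23, 9.85], so reliability is low).

Prediction calculation:
ŷ = 25.3331 + 2.3940 × (-4.00)
ŷ = 15.7571

Reliability:
- Data range: x ∈ [1.23, 9.85]
- Prediction point: x = -4.00 is 5.23 units below the observed range → this is EXTRAPOLATION, not interpolation

Why that matters here:
- The standard error of prediction grows with (x − x̄)², and x = -4.00 is far from x̄ = 6.44
- There are no observations near this x to validate the fitted line there

The R² = 0.9370 only validates the fit within [1.23, 9.85]; treat ŷ = 15.7571 with caution.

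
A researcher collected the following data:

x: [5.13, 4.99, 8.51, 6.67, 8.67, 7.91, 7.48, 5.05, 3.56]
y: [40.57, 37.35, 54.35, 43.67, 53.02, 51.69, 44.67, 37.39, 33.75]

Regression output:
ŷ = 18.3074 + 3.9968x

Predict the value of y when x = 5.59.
ŷ = 40.6495

x = 5.59 lies inside the observed range [3.56, 8.67], so the fitted equation applies directly:

ŷ = 18.3074 + 3.9968 × 5.59
ŷ = 18.3074 + 22.3421
ŷ = 40.6495

This is the fitted mean response at that x — an individual observation would come with a wider prediction interval.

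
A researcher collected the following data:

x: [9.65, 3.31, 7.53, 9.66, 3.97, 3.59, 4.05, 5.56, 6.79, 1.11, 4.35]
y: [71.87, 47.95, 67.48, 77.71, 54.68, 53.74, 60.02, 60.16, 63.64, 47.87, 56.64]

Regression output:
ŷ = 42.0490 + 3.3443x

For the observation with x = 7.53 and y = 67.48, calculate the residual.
Residual = 0.2484

The residual is the difference between the actual value and the predicted value:

Residual = y - ŷ

Step 1: Calculate predicted value
ŷ = 42.0490 + 3.3443 × 7.53
ŷ = 67.2316

Step 2: Calculate residual
Residual = 67.48 - 67.2316
Residual = 0.2484

Interpretation: the model underestimates the actual value by 0.2484 at this point (positive residual → observation lies above the fitted line).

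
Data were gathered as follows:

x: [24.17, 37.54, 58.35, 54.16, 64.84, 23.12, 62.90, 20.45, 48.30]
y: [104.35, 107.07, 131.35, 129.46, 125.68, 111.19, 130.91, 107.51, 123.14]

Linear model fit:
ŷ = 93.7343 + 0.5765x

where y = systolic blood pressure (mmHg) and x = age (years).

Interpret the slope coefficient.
An increase of one year in age is associated with a 0.5765 mmHg increase in predicted blood pressure.

β₁ = 0.5765 is the change in predicted blood pressure (mmHg) per additional year of age.

Interpretation:
- Age up by 1 year → predicted blood pressure increases by 0.5765 mmHg
- The effect is assumed constant over the observed range of x (linearity)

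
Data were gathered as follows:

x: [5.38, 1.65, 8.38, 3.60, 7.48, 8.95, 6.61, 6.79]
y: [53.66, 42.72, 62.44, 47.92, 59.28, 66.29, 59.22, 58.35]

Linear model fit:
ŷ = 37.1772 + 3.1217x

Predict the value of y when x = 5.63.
ŷ = 54.7524

Plug x = 5.63 into the fitted line:

ŷ = 37.1772 + 3.1217 × 5.63
ŷ = 37.1772 + 17.5752
ŷ = 54.7524

This is the fitted mean response at that x — an individual observation would come with a wider prediction interval.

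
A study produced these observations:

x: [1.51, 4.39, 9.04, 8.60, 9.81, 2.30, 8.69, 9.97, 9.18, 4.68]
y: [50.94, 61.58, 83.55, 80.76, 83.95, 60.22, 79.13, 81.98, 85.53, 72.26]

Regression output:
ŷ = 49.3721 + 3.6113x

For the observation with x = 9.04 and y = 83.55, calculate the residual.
Residual = 1.5317

The residual is the difference between the actual value and the predicted value:

Residual = y - ŷ

Step 1: Calculate predicted value
ŷ = 49.3721 + 3.6113 × 9.04
ŷ = 82.0183

Step 2: Calculate residual
Residual = 83.55 - 82.0183
Residual = 1.5317

The residual is positive, so the observed y = 83.55 sits above the regression line (the line underestimates it by 1.5317).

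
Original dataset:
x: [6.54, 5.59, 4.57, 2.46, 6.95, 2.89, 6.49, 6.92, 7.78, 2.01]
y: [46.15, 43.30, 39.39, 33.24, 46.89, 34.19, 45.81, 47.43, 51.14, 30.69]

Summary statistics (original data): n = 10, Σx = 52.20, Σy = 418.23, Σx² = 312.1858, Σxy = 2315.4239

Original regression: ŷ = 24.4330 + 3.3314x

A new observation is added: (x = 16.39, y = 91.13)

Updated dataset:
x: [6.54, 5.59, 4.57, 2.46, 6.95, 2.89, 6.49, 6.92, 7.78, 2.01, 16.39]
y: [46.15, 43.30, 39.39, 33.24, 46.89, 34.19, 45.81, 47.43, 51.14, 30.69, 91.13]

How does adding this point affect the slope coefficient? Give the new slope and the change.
The slope changes from 3.3314 to 4.1335 (change of +0.8021, or +24.1%).

The new point has HIGH LEVERAGE: x = 16.39 is far from the original mean x̄ = 52.20/10 ≈ 5.22 (original range [2.01, 7.78]).

Step 1: Update the sums with the new point (n goes from 10 to 11)
Σx  = 52.20 + 16.39 = 68.59
Σy  = 418.23 + 91.13 = 509.36
Σx² = 312.1858 + 16.39² = 312.1858 + 268.6321 = 580.8179
Σxy = 2315.4239 + 16.39×91.13 = 2315.4239 + 1493.6207 = 3809.0446

Step 2: Recompute the slope with b₁ = (nΣxy − ΣxΣy) / (nΣx² − (Σx)²)
Numerator   = 11×3809.0446 − 68.59×509.36 = 41899.4906 − 34937.0024 = 6962.4882
Denominator = 11×580.8179 − 68.59² = 6388.9969 − 4704.5881 = 1684.4088
b₁(new) = 6962.4882 / 1684.4088 = 4.1335

(Same formula on the original sums: (10×2315.4239 − 52.20×418.23) / (10×312.1858 − 52.20²) = 1322.6330 / 397.0180 = 3.3314, matching the given fit.)

Step 3: Change in slope
Δβ₁ = 4.1335 − 3.3314 = +0.8021
Relative change = +0.8021 / 3.3314 × 100% = +24.1%
→ the slope increases when the point is added.

A high-leverage point only changes the slope if it is off the original line; here y = 91.13 is above the original trend, so the slope increases.
In practice: check such a point for data-entry or measurement error.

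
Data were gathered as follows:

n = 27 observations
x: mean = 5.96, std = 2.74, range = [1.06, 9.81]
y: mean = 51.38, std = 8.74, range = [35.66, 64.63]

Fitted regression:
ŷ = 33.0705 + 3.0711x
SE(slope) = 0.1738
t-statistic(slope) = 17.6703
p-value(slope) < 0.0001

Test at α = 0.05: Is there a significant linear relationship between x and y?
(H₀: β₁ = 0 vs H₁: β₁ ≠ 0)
p-value < 0.0001 < α = 0.05, so we reject H₀. The relationship is significant.

Hypothesis test for the slope coefficient:

H₀: β₁ = 0 (no linear relationship)
H₁: β₁ ≠ 0 (linear relationship exists)

Test statistic: t = β̂₁ / SE(β̂₁) = 3.0711 / 0.1738 = 17.6703

With df = 25, the two-sided p-value for |t| = 17.6703 is <0.0001.

Decision rule: reject H₀ if p-value < α.
p-value < 0.0001 < α = 0.05 → reject H₀.

At α = 0.05 the data do provide convincing evidence of a nonzero slope.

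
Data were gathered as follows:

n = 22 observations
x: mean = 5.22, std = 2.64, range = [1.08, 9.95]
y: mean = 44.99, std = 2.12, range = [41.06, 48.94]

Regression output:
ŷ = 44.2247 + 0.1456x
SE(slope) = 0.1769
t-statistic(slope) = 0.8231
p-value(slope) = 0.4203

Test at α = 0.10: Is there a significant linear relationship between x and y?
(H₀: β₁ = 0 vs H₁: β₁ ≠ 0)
Fail to reject H₀: p-value = 0.4203 ≥ α = 0.10. The linear relationship is not significant at the 10% level.

Hypothesis test for the slope coefficient:

H₀: β₁ = 0 (no linear relationship)
H₁: β₁ ≠ 0 (linear relationship exists)

Test statistic: t = β̂₁ / SE(β̂₁) = 0.1456 / 0.1769 = 0.8231

p = 0.4203: how often a slope estimate this far from 0 (in SE units) would arise by chance if β₁ were truly 0.

Decision rule: reject H₀ if p-value < α.
p-value = 0.4203 ≥ α = 0.10 → fail to reject H₀.

There is not sufficient evidence at the 10% significance level to conclude that a linear relationship exists between x and y.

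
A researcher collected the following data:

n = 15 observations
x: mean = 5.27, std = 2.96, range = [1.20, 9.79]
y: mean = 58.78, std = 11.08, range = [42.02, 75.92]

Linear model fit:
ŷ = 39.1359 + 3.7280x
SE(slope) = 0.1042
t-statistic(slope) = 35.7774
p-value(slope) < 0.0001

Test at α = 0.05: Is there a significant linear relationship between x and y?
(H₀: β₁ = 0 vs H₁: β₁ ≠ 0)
Since p-value < 0.0001 < α = 0.05, reject H₀ — the slope is significantly different from 0.

Hypothesis test for the slope coefficient:

H₀: β₁ = 0 (no linear relationship)
H₁: β₁ ≠ 0 (linear relationship exists)

Test statistic: t = β̂₁ / SE(β̂₁) = 3.7280 / 0.1042 = 35.7774

With df = 13, the two-sided p-value for |t| = 35.7774 is <0.0001.

Decision rule: reject H₀ if p-value < α.
p-value < 0.0001 < α = 0.05 → reject H₀.

There is sufficient evidence at the 5% significance level to conclude that a linear relationship exists between x and y.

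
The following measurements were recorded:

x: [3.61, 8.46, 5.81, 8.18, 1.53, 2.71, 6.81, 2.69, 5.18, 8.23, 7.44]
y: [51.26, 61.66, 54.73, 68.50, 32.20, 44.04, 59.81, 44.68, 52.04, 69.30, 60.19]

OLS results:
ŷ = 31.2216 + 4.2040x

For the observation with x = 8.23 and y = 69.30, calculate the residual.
Residual = 3.4795

The residual is the difference between the actual value and the predicted value:

Residual = y - ŷ

Step 1: Calculate predicted value
ŷ = 31.2216 + 4.2040 × 8.23
ŷ = 65.8205

Step 2: Calculate residual
Residual = 69.30 - 65.8205
Residual = 3.4795

Interpretation: the model underestimates the actual value by 3.4795 at this point (positive residual → observation lies above the fitted line).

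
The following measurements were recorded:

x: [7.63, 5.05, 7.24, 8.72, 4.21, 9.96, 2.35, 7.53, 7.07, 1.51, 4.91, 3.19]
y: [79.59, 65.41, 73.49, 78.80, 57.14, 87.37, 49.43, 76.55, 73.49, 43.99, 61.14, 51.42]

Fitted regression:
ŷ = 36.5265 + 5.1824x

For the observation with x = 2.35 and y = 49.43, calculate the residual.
Residual = 0.7249

The residual is the difference between the actual value and the predicted value:

Residual = y - ŷ

Step 1: Calculate predicted value
ŷ = 36.5265 + 5.1824 × 2.35
ŷ = 48.7051

Step 2: Calculate residual
Residual = 49.43 - 48.7051
Residual = 0.7249

The residual is positive, so the observed y = 49.43 sits above the regression line (the line underestimates it by 0.7249).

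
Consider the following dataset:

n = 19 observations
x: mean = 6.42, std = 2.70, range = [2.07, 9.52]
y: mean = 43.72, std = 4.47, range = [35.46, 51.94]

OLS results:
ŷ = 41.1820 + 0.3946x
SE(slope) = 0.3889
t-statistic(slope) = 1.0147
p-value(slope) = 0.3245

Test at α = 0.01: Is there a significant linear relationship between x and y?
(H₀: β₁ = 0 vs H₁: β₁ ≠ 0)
p-value = 0.3245 ≥ α = 0.01, so we fail to reject H₀. The relationship is not significant.

Hypothesis test for the slope coefficient:

H₀: β₁ = 0 (no linear relationship)
H₁: β₁ ≠ 0 (linear relationship exists)

Test statistic: t = β̂₁ / SE(β̂₁) = 0.3946 / 0.3889 = 1.0147

The p-value (0.3245) is the probability, under H₀, of a t-statistic at least as extreme as |t| = 1.0147 (two-sided, df = n − 2 = 17).

Decision rule: reject H₀ if p-value < α.
p-value = 0.3245 ≥ α = 0.01 → fail to reject H₀.

Conclusion: the linear association between x and y is not significant at the 1% level.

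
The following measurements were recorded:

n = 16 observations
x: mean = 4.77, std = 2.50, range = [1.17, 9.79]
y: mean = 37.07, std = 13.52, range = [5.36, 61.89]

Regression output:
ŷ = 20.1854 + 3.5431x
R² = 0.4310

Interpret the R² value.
R² = 0.4310 means 43.10% of the variation in y is explained by the linear relationship with x. This indicates a moderate fit.

R² (coefficient of determination) measures the proportion of variance in y explained by the regression model.

Here R² = 0.4310:
- Explained: 43.10% of the variation in y
- Unexplained (residual): 100% − 43.10% = 56.90%
- Rule of thumb (below 0.3 weak; 0.3 to below 0.7 moderate; 0.7 and above strong) → moderate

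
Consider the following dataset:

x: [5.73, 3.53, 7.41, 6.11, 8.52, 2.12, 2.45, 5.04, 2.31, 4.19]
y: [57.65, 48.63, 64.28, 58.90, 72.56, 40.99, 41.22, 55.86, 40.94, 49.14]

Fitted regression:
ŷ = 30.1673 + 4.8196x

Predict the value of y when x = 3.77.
ŷ = 48.3372

x = 3.77 lies inside the observed range [2.12, 8.52], so the fitted equation applies directly:

ŷ = 30.1673 + 4.8196 × 3.77
ŷ = 30.1673 + 18.1699
ŷ = 48.3372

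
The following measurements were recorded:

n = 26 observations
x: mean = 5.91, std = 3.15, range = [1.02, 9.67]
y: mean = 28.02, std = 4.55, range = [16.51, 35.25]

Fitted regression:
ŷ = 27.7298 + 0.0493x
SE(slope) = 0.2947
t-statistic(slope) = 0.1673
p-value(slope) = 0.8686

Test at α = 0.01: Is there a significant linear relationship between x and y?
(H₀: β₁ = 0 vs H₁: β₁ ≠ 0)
Since p-value = 0.8686 ≥ α = 0.01, fail to reject H₀ — the slope is not significantly different from 0.

Hypothesis test for the slope coefficient:

H₀: β₁ = 0 (no linear relationship)
H₁: β₁ ≠ 0 (linear relationship exists)

Test statistic: t = β̂₁ / SE(β̂₁) = 0.0493 / 0.2947 = 0.1673

With df = 24, the two-sided p-value for |t| = 0.1673 is 0.8686.

Decision rule: reject H₀ if p-value < α.
p-value = 0.8686 ≥ α = 0.01 → fail to reject H₀.

There is not sufficient evidence at the 1% significance level to conclude that a linear relationship exists between x and y.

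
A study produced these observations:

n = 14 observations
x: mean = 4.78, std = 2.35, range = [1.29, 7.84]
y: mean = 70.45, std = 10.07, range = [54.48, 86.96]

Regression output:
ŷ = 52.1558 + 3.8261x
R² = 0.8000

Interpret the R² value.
The model explains 80.00% of the variance in y (R² = 0.8000), leaving 20.00% unexplained; the fit is strong.

R² = 1 − SS_res/SS_tot compares the residual scatter to the total scatter of y about its mean.

Here R² = 0.8000:
- Explained: 80.00% of the variation in y
- Unexplained (residual): 100% − 80.00% = 20.00%
- Rule of thumb (below 0.3 weak; 0.3 to below 0.7 moderate; 0.7 and above strong) → strong

Note: R² says nothing about causation, and a high R² does not by itself mean the linear form is appropriate — check the residuals.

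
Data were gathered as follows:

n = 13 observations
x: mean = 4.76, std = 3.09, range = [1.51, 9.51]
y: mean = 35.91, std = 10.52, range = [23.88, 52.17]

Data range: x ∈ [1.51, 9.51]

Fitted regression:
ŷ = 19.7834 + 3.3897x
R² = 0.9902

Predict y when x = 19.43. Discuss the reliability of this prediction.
ŷ = 85.6453 (extrapolation — x = 19.43 lies outside [1.51, 9.51], so reliability is low).

Prediction calculation:
ŷ = 19.7834 + 3.3897 × 19.43
ŷ = 85.6453

Reliability:
- Data range: x ∈ [1.51, 9.51]
- Prediction point: x = 19.43 is 9.92 units above the observed range → this is EXTRAPOLATION, not interpolation

Why that matters here:
- The standard error of prediction grows with (x − x̄)², and x = 19.43 is far from x̄ = 4.76
- The linear relationship may not hold outside the observed range

A defensible statement: 'if the linear trend continued to x = 19.43, y would be about 85.6453' — the premise is untested.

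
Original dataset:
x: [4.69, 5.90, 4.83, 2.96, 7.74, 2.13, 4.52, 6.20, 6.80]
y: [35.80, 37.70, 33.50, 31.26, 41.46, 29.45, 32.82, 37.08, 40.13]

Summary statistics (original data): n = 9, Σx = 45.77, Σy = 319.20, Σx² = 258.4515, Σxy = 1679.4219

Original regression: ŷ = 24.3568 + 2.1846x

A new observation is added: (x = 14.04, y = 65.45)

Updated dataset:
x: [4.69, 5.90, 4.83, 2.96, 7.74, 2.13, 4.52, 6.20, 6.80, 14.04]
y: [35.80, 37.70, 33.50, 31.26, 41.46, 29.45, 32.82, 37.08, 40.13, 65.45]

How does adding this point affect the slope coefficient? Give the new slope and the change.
Adding the point moves β₁ from 2.1846 to 3.0429, i.e. it increases by 0.8583 (+39.3%).

x = 14.04 lies well outside the original x-range [2.13, 7.74] (x̄ ≈ 5.09), so this observation has high leverage and can move the slope substantially.

Step 1: Update the sums with the new point (n goes from 9 to 10)
Σx  = 45.77 + 14.04 = 59.81
Σy  = 319.20 + 65.45 = 384.65
Σx² = 258.4515 + 14.04² = 258.4515 + 197.1216 = 455.5731
Σxy = 1679.4219 + 14.04×65.45 = 1679.4219 + 918.9180 = 2598.3399

Step 2: Recompute the slope with b₁ = (nΣxy − ΣxΣy) / (nΣx² − (Σx)²)
Numerator   = 10×2598.3399 − 59.81×384.65 = 25983.3990 − 23005.9165 = 2977.4825
Denominator = 10×455.5731 − 59.81² = 4555.7310 − 3577.2361 = 978.4949
b₁(new) = 2977.4825 / 978.4949 = 3.0429

(Same formula on the original sums: (9×1679.4219 − 45.77×319.20) / (9×258.4515 − 45.77²) = 505.0131 / 231.1706 = 2.1846, matching the given fit.)

Step 3: Change in slope
Δβ₁ = 3.0429 − 2.1846 = +0.8583
Relative change = +0.8583 / 2.1846 × 100% = +39.3%
→ the slope increases when the point is added.

Because the point sits above the extension of the original line at a high-leverage x, it tilts the fit up.
In practice: check such a point for data-entry or measurement error; examine leverage (hᵢ) and Cook's distance rather than deleting it automatically.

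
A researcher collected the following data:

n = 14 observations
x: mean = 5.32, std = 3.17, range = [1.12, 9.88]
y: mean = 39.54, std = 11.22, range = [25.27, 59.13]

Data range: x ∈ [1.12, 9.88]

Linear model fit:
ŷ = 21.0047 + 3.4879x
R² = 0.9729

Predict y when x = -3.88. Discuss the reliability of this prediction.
ŷ = 7.4716 (extrapolation — x = -3.88 lies outside [1.12, 9.88], so reliability is low).

Prediction calculation:
ŷ = 21.0047 + 3.4879 × (-3.88)
ŷ = 7.4716

Reliability:
- Data range: x ∈ [1.12, 9.88]
- Prediction point: x = -3.88 is 5.00 units below the observed range → this is EXTRAPOLATION, not interpolation

Why that matters here:
- R² describes fit only over the sampled x values; it says nothing about behaviour beyond them
- The standard error of prediction grows with (x − x̄)², and x = -3.88 is far from x̄ = 5.32

A defensible statement: 'if the linear trend continued to x = -3.88, y would be about 7.4716' — the premise is untested.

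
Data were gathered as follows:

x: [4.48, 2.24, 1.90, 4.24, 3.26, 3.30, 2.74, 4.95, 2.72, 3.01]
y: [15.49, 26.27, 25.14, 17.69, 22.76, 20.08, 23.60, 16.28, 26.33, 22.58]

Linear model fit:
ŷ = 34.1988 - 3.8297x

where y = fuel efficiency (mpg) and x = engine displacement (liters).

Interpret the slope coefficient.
An increase of one liter in engine displacement is associated with a 3.8297 mpg decrease in predicted fuel efficiency.

The slope β₁ = -3.8297 gives the rate at which the fitted fuel efficiency changes with engine displacement.

Interpretation:
- Engine displacement up by 1 liter → predicted fuel efficiency decreases by 3.8297 mpg
- The effect is assumed constant over the observed range of x (linearity)

The intercept β₀ = 34.1988 is the predicted fuel efficiency when engine displacement = 0; since the smallest observed x is 1.90, this is an extrapolation and mainly anchors the line.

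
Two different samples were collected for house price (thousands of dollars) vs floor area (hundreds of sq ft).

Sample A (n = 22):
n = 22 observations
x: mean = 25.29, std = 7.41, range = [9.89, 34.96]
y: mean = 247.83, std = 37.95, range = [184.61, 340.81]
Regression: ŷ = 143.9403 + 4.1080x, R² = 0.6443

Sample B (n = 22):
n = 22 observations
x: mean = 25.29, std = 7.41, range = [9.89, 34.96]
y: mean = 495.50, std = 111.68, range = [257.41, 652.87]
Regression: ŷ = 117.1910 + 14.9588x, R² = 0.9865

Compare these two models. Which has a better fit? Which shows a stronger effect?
Model B has the better fit (R² = 0.9865 vs 0.6443). Model B shows the stronger effect (|β₁| = 14.9588 vs 4.1080).

Model Comparison:

Fit — compare R²:
- Model A: R² = 0.6443 → 64.43% of variance in house price explained
- Model B: R² = 0.9865 → 98.65% of variance in house price explained
- 0.9865 > 0.6443 → Model B has the better fit

Strength of effect — compare |β₁|:
- Model A: β₁ = 4.1080 → predicted house price rises 4.1080 thousand dollars per additional hundred sq ft of floor area
- Model B: β₁ = 14.9588 → predicted house price rises 14.9588 thousand dollars per additional hundred sq ft of floor area
- |4.1080| < |14.9588| → Model B shows the stronger marginal effect

Note: A steeper slope doesn't make a better model if the scatter around the line is large.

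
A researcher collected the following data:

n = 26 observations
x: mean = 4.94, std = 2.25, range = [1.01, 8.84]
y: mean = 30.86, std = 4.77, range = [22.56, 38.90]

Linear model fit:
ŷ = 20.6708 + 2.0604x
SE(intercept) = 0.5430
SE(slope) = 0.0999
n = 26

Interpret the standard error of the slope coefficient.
SE(slope) = 0.0999 measures the uncertainty in the estimated slope. The coefficient is estimated precisely (SE/|β̂₁| = 4.8%).

What SE measures:
- The standard error quantifies the sampling variability of the coefficient estimate
- It is the estimated standard deviation of β̂₁ across hypothetical repeated samples of the same size
- Smaller SE → more precise estimate

Relative precision:
- SE / |β̂₁| = 0.0999 / 2.0604 = 4.8%
- Rule of thumb (under 20%: precise; 20% to under 50%: moderately precise; 50% or more: imprecise) → precise

Link to the t-test: t = β̂₁ / SE(β̂₁) = 2.0604 / 0.0999 = 20.6246, the statistic for H₀: β₁ = 0.

What drives SE(β̂₁): larger n (here n = 26) → smaller SE; wider spread of x values → smaller SE.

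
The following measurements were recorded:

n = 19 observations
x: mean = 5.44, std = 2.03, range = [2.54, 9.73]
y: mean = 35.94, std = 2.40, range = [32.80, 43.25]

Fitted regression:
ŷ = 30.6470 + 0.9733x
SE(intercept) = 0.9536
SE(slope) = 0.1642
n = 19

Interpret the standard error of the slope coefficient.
SE(slope) = 0.1642 measures the uncertainty in the estimated slope. The coefficient is estimated precisely (SE/|β̂₁| = 16.9%).

What SE measures:
- The standard error quantifies the sampling variability of the coefficient estimate
- It is the estimated standard deviation of β̂₁ across hypothetical repeated samples of the same size
- Smaller SE → more precise estimate

Relative precision:
- SE / |β̂₁| = 0.1642 / 0.9733 = 16.9%
- Rule of thumb (under 20%: precise; 20% to under 50%: moderately precise; 50% or more: imprecise) → precise

Link to interval estimation: a confidence interval for β₁ is β̂₁ ± t* × 0.1642, so SE sets the half-width per unit of t*.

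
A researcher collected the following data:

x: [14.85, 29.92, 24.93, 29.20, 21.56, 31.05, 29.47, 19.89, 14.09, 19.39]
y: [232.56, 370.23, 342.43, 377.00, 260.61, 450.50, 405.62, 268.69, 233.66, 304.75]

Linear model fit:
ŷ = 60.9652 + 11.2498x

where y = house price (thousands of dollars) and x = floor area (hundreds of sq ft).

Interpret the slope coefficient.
On average, house price is about 11.2498 thousand dollars higher for every extra hundred sq ft of floor area.

The slope β₁ = 11.2498 gives the rate at which the fitted house price changes with floor area.

Interpretation:
- Floor area up by 1 hundred sq ft → predicted house price increases by 11.2498 thousand dollars
- The effect is assumed constant over the observed range of x (linearity)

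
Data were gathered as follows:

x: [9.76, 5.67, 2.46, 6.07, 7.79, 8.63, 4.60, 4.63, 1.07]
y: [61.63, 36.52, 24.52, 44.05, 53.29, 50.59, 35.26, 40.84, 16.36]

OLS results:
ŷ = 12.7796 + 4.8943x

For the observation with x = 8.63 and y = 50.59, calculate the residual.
Residual = -4.4274

The residual is the difference between the actual value and the predicted value:

Residual = y - ŷ

Step 1: Calculate predicted value
ŷ = 12.7796 + 4.8943 × 8.63
ŷ = 55.0174

Step 2: Calculate residual
Residual = 50.59 - 55.0174
Residual = -4.4274

The residual is negative, so the observed y = 50.59 sits below the regression line (the line overestimates it by 4.4274).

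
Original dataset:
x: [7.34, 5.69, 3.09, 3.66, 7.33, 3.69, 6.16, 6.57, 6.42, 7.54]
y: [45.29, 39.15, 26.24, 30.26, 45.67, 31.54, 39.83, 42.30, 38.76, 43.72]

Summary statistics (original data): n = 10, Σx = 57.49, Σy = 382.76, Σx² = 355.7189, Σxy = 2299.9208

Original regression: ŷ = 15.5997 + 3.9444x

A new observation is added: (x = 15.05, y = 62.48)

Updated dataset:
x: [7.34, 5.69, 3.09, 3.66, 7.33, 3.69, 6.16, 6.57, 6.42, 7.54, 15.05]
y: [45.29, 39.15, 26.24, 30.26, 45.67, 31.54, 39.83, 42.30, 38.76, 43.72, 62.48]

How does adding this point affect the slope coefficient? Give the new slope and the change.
New slope β₁ = 2.9281 versus 3.9444 before: a change of -1.0163 (-25.8%).

x = 15.05 lies well outside the original x-range [3.09, 7.54] (x̄ ≈ 5.75), so this observation has high leverage and can move the slope substantially.

Step 1: Update the sums with the new point (n goes from 10 to 11)
Σx  = 57.49 + 15.05 = 72.54
Σy  = 382.76 + 62.48 = 445.24
Σx² = 355.7189 + 15.05² = 355.7189 + 226.5025 = 582.2214
Σxy = 2299.9208 + 15.05×62.48 = 2299.9208 + 940.3240 = 3240.2448

Step 2: Recompute the slope with b₁ = (nΣxy − ΣxΣy) / (nΣx² − (Σx)²)
Numerator   = 11×3240.2448 − 72.54×445.24 = 35642.6928 − 32297.7096 = 3344.9832
Denominator = 11×582.2214 − 72.54² = 6404.4354 − 5262.0516 = 1142.3838
b₁(new) = 3344.9832 / 1142.3838 = 2.9281

(Same formula on the original sums: (10×2299.9208 − 57.49×382.76) / (10×355.7189 − 57.49²) = 994.3356 / 252.0889 = 3.9444, matching the given fit.)

Step 3: Change in slope
Δβ₁ = 2.9281 − 3.9444 = -1.0163
Relative change = -1.0163 / 3.9444 × 100% = -25.8%
→ the slope decreases when the point is added.

Because the point sits below the extension of the original line at a high-leverage x, it tilts the fit down.
In practice: examine leverage (hᵢ) and Cook's distance rather than deleting it automatically; check such a point for data-entry or measurement error.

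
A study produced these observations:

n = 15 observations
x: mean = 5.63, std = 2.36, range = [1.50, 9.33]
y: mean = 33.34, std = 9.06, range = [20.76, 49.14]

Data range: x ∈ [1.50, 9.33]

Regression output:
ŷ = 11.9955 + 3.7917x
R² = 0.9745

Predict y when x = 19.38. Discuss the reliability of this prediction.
The equation gives ŷ = 85.4786; however x = 19.38 is 10.05 units above the observed range, so this extrapolated value should not be trusted.

Prediction calculation:
ŷ = 11.9955 + 3.7917 × 19.38
ŷ = 85.4786

Reliability:
- Data range: x ∈ [1.50, 9.33]
- Prediction point: x = 19.38 is 10.05 units above the observed range → this is EXTRAPOLATION, not interpolation

Why that matters here:
- Real relationships often flatten, saturate, or turn nonlinear at extremes
- There are no observations near this x to validate the fitted line there

A defensible statement: 'if the linear trend continued to x = 19.38, y would be about 85.4786' — the premise is untested.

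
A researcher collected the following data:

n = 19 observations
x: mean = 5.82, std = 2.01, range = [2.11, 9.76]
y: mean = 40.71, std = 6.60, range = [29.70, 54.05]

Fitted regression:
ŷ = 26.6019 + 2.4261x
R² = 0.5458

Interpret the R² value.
The model explains 54.58% of the variance in y (R² = 0.5458), leaving 45.42% unexplained; the fit is moderate.

The coefficient of determination R² is the fraction of the total variation in y that the fitted line accounts for.

Here R² = 0.5458:
- Explained: 54.58% of the variation in y
- Unexplained (residual): 100% − 54.58% = 45.42%
- Rule of thumb (below 0.3 weak; 0.3 to below 0.7 moderate; 0.7 and above strong) → moderate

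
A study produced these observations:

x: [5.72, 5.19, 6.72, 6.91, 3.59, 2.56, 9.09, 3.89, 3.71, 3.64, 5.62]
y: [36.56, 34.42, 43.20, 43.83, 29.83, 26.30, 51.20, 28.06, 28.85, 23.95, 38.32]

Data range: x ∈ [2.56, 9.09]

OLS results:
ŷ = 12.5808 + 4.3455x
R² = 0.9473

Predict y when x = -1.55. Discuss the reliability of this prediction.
The equation gives ŷ = 5.8453; however x = -1.55 is 4.11 units below the observed range, so this extrapolated value should not be trusted.

Prediction calculation:
ŷ = 12.5808 + 4.3455 × (-1.55)
ŷ = 5.8453

Reliability:
- Data range: x ∈ [2.56, 9.09]
- Prediction point: x = -1.55 is 4.11 units below the observed range → this is EXTRAPOLATION, not interpolation

Why that matters here:
- The standard error of prediction grows with (x − x̄)², and x = -1.55 is far from x̄ = 5.15
- The linear relationship may not hold outside the observed range

Report the number if required, but flag clearly that it is an extrapolation.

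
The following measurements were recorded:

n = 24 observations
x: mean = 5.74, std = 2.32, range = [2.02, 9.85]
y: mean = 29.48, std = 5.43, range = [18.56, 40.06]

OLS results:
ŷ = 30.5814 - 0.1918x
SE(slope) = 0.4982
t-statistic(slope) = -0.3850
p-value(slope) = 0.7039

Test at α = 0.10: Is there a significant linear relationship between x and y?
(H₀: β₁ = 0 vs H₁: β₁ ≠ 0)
Since p-value = 0.7039 ≥ α = 0.10, fail to reject H₀ — the slope is not significantly different from 0.

Hypothesis test for the slope coefficient:

H₀: β₁ = 0 (no linear relationship)
H₁: β₁ ≠ 0 (linear relationship exists)

Test statistic: t = β̂₁ / SE(β̂₁) = -0.1918 / 0.4982 = -0.3850

With df = 22, the two-sided p-value for |t| = 0.3850 is 0.7039.

Decision rule: reject H₀ if p-value < α.
p-value = 0.7039 ≥ α = 0.10 → fail to reject H₀.

Conclusion: the linear association between x and y is not significant at the 10% level.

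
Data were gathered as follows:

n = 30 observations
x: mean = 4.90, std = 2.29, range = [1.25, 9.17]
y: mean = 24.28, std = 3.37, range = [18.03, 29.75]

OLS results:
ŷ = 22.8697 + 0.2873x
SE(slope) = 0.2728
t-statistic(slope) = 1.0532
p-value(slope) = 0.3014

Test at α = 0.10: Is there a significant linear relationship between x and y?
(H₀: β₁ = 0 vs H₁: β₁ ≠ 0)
Since p-value = 0.3014 ≥ α = 0.10, fail to reject H₀ — the slope is not significantly different from 0.

Hypothesis test for the slope coefficient:

H₀: β₁ = 0 (no linear relationship)
H₁: β₁ ≠ 0 (linear relationship exists)

Test statistic: t = β̂₁ / SE(β̂₁) = 0.2873 / 0.2728 = 1.0532

With df = 28, the two-sided p-value for |t| = 1.0532 is 0.3014.

Decision rule: reject H₀ if p-value < α.
p-value = 0.3014 ≥ α = 0.10 → fail to reject H₀.

Conclusion: the linear association between x and y is not significant at the 10% level.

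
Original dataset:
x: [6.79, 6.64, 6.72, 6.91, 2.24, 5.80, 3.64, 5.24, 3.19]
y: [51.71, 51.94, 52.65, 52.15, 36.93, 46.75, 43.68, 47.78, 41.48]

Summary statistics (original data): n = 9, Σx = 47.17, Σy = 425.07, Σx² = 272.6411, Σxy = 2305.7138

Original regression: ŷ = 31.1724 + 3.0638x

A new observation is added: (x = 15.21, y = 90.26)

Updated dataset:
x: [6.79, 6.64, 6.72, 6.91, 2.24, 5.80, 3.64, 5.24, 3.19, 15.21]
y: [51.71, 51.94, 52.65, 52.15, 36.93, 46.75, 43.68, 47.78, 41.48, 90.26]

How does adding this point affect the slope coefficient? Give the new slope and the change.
The slope changes from 3.0638 to 4.0392 (change of +0.9754, or +31.8%).

The new point has HIGH LEVERAGE: x = 15.21 is far from the original mean x̄ = 47.17/9 ≈ 5.24 (original range [2.24, 6.91]).

Step 1: Update the sums with the new point (n goes from 9 to 10)
Σx  = 47.17 + 15.21 = 62.38
Σy  = 425.07 + 90.26 = 515.33
Σx² = 272.6411 + 15.21² = 272.6411 + 231.3441 = 503.9852
Σxy = 2305.7138 + 15.21×90.26 = 2305.7138 + 1372.8546 = 3678.5684

Step 2: Recompute the slope with b₁ = (nΣxy − ΣxΣy) / (nΣx² − (Σx)²)
Numerator   = 10×3678.5684 − 62.38×515.33 = 36785.6840 − 32146.2854 = 4639.3986
Denominator = 10×503.9852 − 62.38² = 5039.8520 − 3891.2644 = 1148.5876
b₁(new) = 4639.3986 / 1148.5876 = 4.0392

(Same formula on the original sums: (9×2305.7138 − 47.17×425.07) / (9×272.6411 − 47.17²) = 700.8723 / 228.7610 = 3.0638, matching the given fit.)

Step 3: Change in slope
Δβ₁ = 4.0392 − 3.0638 = +0.9754
Relative change = +0.9754 / 3.0638 × 100% = +31.8%
→ the slope increases when the point is added.

A high-leverage point only changes the slope if it is off the original line; here y = 90.26 is above the original trend, so the slope increases.
In practice: investigate whether it comes from the same population as the rest of the sample.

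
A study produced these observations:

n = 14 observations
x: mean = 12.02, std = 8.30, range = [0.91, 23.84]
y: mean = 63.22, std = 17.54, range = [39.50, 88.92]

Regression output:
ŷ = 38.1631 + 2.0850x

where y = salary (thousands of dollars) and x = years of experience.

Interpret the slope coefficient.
On average, salary is about 2.0850 thousand dollars higher for every extra year of experience.

β₁ = 2.0850 is the change in predicted salary (thousand dollars) per additional year of experience.

Interpretation:
- Experience up by 1 year → predicted salary increases by 2.0850 thousand dollars
- This is a linear approximation: the same per-unit change is assumed across the whole observed x range
- The slope describes association in these data, not necessarily a causal effect

(β₀ = 38.1631 is the fitted value at x = 0 and is not part of the slope interpretation.)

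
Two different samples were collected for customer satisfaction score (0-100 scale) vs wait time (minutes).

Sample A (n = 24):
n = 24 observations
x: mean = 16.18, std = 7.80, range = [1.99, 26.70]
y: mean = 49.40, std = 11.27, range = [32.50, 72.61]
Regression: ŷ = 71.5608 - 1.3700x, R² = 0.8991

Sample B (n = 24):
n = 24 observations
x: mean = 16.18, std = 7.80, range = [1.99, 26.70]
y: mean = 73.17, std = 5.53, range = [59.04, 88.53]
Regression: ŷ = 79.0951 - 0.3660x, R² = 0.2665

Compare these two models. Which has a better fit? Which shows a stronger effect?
Model A has the better fit (R² = 0.8991 vs 0.2665). Model A shows the stronger effect (|β₁| = 1.3700 vs 0.3660).

Model Comparison:

Goodness of fit (R²):
- Model A: R² = 0.8991 → 89.91% of variance in satisfaction score explained
- Model B: R² = 0.2665 → 26.65% of variance in satisfaction score explained
- 0.8991 > 0.2665 → Model A has the better fit

Effect size (slope magnitude):
- Model A: β₁ = -1.3700 → predicted satisfaction score falls 1.3700 points per additional minute of wait time
- Model B: β₁ = -0.3660 → predicted satisfaction score falls 0.3660 points per additional minute of wait time
- |-1.3700| > |-0.3660| → Model A shows the stronger marginal effect

Notes:
- A better fit (higher R²) doesn't necessarily mean a more important relationship.
- R² measures how tightly points cluster around the line; β₁ measures how steep the line is — they answer different questions.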